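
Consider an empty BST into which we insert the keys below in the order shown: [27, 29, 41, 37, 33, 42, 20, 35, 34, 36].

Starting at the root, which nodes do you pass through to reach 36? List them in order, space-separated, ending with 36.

27 29 41 37 33 35 36

27: root
29: right child of 27 (depth 1)
41: right child of 29 (depth 2)
37: left child of 41 (depth 3)
33: left child of 37 (depth 4)
42: right child of 41 (depth 3)
20: left child of 27 (depth 1)
35: right child of 33 (depth 5)
34: left child of 35 (depth 6)
36: right child of 35 (depth 6)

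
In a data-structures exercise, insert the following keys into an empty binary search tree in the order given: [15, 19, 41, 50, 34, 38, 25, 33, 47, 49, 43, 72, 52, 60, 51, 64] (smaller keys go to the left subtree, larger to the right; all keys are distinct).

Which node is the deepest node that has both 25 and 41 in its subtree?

Insert 15: tree is empty, so 15 becomes the root.
Insert 19: 19 > 15 → go right. Place as right child of 15.
Insert 41: 41 > 15 → go right; 41 > 19 → go right. Place as right child of 19.
Insert 50: 50 > 15 → go right; 50 > 19 → go right; 50 > 41 → go right. Place as right child of 41.
Insert 34: 34 > 15 → go right; 34 > 19 → go right; 34 < 41 → go left. Place as left child of 41.
Insert 38: 38 > 15 → go right; 38 > 19 → go right; 38 < 41 → go left; 38 > 34 → go right. Place as right child of 34.
Insert 25: 25 > 15 → go right; 25 > 19 → go right; 25 < 41 → go left; 25 < 34 → go left. Place as left child of 34.
Insert 33: 33 > 15 → go right; 33 > 19 → go right; 33 < 41 → go left; 33 < 34 → go left; 33 > 25 → go right. Place as right child of 25.
Insert 47: 47 > 15 → go right; 47 > 19 → go right; 47 > 41 → go right; 47 < 50 → go left. Place as left child of 50.
Insert 49: 49 > 15 → go right; 49 > 19 → go right; 49 > 41 → go right; 49 < 50 → go left; 49 > 47 → go right. Place as right child of 47.
Insert 43: 43 > 15 → go right; 43 > 19 → go right; 43 > 41 → go right; 43 < 50 → go left; 43 < 47 → go left. Place as left child of 47.
Insert 72: 72 > 15 → go right; 72 > 19 → go right; 72 > 41 → go right; 72 > 50 → go right. Place as right child of 50.
Insert 52: 52 > 15 → go right; 52 > 19 → go right; 52 > 41 → go right; 52 > 50 → go right; 52 < 72 → go left. Place as left child of 72.
Insert 60: 60 > 15 → go right; 60 > 19 → go right; 60 > 41 → go right; 60 > 50 → go right; 60 < 72 → go left; 60 > 52 → go right. Place as right child of 52.
Insert 51: 51 > 15 → go right; 51 > 19 → go right; 51 > 41 → go right; 51 > 50 → go right; 51 < 72 → go left; 51 < 52 → go left. Place as left child of 52.
Insert 64: 64 > 15 → go right; 64 > 19 → go right; 64 > 41 → go right; 64 > 50 → go right; 64 < 72 → go left; 64 > 52 → go right; 64 > 60 → go right. Place as right child of 60.

Path to 25: 15 → 19 → 41 → 34 → 25
Path to 41: 15 → 19 → 41
41 lies on both paths and is an ancestor of the other node.

41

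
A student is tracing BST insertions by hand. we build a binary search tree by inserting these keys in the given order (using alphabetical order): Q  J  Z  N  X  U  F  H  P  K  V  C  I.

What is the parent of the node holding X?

Z

Q: root
J: left child of Q (depth 1)
Z: right child of Q (depth 1)
N: right child of J (depth 2)
X: left child of Z (depth 2)
U: left child of X (depth 3)
F: left child of J (depth 2)
H: right child of F (depth 3)
P: right child of N (depth 3)
K: left child of N (depth 3)
V: right child of U (depth 4)
C: left child of F (depth 3)
I: right child of H (depth 4)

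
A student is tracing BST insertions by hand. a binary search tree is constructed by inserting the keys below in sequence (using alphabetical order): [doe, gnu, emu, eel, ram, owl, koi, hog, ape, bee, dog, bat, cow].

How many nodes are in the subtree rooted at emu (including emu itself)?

3

Insert doe: tree is empty, so doe becomes the root.
Insert gnu: gnu > doe → go right. Place as right child of doe.
Insert emu: emu > doe → go right; emu < gnu → go left. Place as left child of gnu.
Insert eel: eel > doe → go right; eel < gnu → go left; eel < emu → go left. Place as left child of emu.
Insert ram: ram > doe → go right; ram > gnu → go right. Place as right child of gnu.
Insert owl: owl > doe → go right; owl > gnu → go right; owl < ram → go left. Place as left child of ram.
Insert koi: koi > doe → go right; koi > gnu → go right; koi < ram → go left; koi < owl → go left. Place as left child of owl.
Insert hog: hog > doe → go right; hog > gnu → go right; hog < ram → go left; hog < owl → go left; hog < koi → go left. Place as left child of koi.
Insert ape: ape < doe → go left. Place as left child of doe.
Insert bee: bee < doe → go left; bee > ape → go right. Place as right child of ape.
Insert dog: dog > doe → go right; dog < gnu → go left; dog < emu → go left; dog < eel → go left. Place as left child of eel.
Insert bat: bat < doe → go left; bat > ape → go right; bat < bee → go left. Place as left child of bee.
Insert cow: cow < doe → go left; cow > ape → go right; cow > bee → go right. Place as right child of bee.

Subtree rooted at emu contains: emu, eel, dog — 3 nodes.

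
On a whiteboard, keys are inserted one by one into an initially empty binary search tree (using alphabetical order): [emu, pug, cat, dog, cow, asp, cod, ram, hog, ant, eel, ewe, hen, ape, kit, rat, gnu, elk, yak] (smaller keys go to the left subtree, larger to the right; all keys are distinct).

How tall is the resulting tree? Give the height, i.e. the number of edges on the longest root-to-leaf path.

5

emu: root
pug: right child of emu (depth 1)
cat: left child of emu (depth 1)
dog: right child of cat (depth 2)
cow: left child of dog (depth 3)
asp: left child of cat (depth 2)
cod: left child of cow (depth 4)
ram: right child of pug (depth 2)
hog: left child of pug (depth 2)
ant: left child of asp (depth 3)
eel: right child of dog (depth 3)
ewe: left child of hog (depth 3)
hen: right child of ewe (depth 4)
ape: right child of ant (depth 4)
kit: right child of hog (depth 3)
rat: right child of ram (depth 3)
gnu: left child of hen (depth 5)
elk: right child of eel (depth 4)
yak: right child of rat (depth 4)

The deepest node is gnu at depth 5.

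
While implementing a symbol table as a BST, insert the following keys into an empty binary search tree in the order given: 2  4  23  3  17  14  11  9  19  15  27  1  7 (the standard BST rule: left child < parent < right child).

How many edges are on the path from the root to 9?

Insert 2: tree is empty, so 2 becomes the root.
Insert 4: 4 > 2 → go right. Place as right child of 2.
Insert 23: 23 > 2 → go right; 23 > 4 → go right. Place as right child of 4.
Insert 3: 3 > 2 → go right; 3 < 4 → go left. Place as left child of 4.
Insert 17: 17 > 2 → go right; 17 > 4 → go right; 17 < 23 → go left. Place as left child of 23.
Insert 14: 14 > 2 → go right; 14 > 4 → go right; 14 < 23 → go left; 14 < 17 → go left. Place as left child of 17.
Insert 11: 11 > 2 → go right; 11 > 4 → go right; 11 < 23 → go left; 11 < 17 → go left; 11 < 14 → go left. Place as left child of 14.
Insert 9: 9 > 2 → go right; 9 > 4 → go right; 9 < 23 → go left; 9 < 17 → go left; 9 < 14 → go left; 9 < 11 → go left. Place as left child of 11.
Insert 19: 19 > 2 → go right; 19 > 4 → go right; 19 < 23 → go left; 19 > 17 → go right. Place as right child of 17.
Insert 15: 15 > 2 → go right; 15 > 4 → go right; 15 < 23 → go left; 15 < 17 → go left; 15 > 14 → go right. Place as right child of 14.
Insert 27: 27 > 2 → go right; 27 > 4 → go right; 27 > 23 → go right. Place as right child of 23.
Insert 1: 1 < 2 → go left. Place as left child of 2.
Insert 7: 7 > 2 → go right; 7 > 4 → go right; 7 < 23 → go left; 7 < 17 → go left; 7 < 14 → go left; 7 < 11 → go left; 7 < 9 → go left. Place as left child of 9.

Path to 9: 2 → 4 → 23 → 17 → 14 → 11 → 9, which is 6 edges.

6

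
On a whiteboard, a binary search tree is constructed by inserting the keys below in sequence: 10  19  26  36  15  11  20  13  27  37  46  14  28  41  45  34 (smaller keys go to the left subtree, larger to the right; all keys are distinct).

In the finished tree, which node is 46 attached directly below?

Insert 10: tree is empty, so 10 becomes the root.
Insert 19: 19 > 10 → go right. Place as right child of 10.
Insert 26: 26 > 10 → go right; 26 > 19 → go right. Place as right child of 19.
Insert 36: 36 > 10 → go right; 36 > 19 → go right; 36 > 26 → go right. Place as right child of 26.
Insert 15: 15 > 10 → go right; 15 < 19 → go left. Place as left child of 19.
Insert 11: 11 > 10 → go right; 11 < 19 → go left; 11 < 15 → go left. Place as left child of 15.
Insert 20: 20 > 10 → go right; 20 > 19 → go right; 20 < 26 → go left. Place as left child of 26.
Insert 13: 13 > 10 → go right; 13 < 19 → go left; 13 < 15 → go left; 13 > 11 → go right. Place as right child of 11.
Insert 27: 27 > 10 → go right; 27 > 19 → go right; 27 > 26 → go right; 27 < 36 → go left. Place as left child of 36.
Insert 37: 37 > 10 → go right; 37 > 19 → go right; 37 > 26 → go right; 37 > 36 → go right. Place as right child of 36.
Insert 46: 46 > 10 → go right; 46 > 19 → go right; 46 > 26 → go right; 46 > 36 → go right; 46 > 37 → go right. Place as right child of 37.
Insert 14: 14 > 10 → go right; 14 < 19 → go left; 14 < 15 → go left; 14 > 11 → go right; 14 > 13 → go right. Place as right child of 13.
Insert 28: 28 > 10 → go right; 28 > 19 → go right; 28 > 26 → go right; 28 < 36 → go left; 28 > 27 → go right. Place as right child of 27.
Insert 41: 41 > 10 → go right; 41 > 19 → go right; 41 > 26 → go right; 41 > 36 → go right; 41 > 37 → go right; 41 < 46 → go left. Place as left child of 46.
Insert 45: 45 > 10 → go right; 45 > 19 → go right; 45 > 26 → go right; 45 > 36 → go right; 45 > 37 → go right; 45 < 46 → go left; 45 > 41 → go right. Place as right child of 41.
Insert 34: 34 > 10 → go right; 34 > 19 → go right; 34 > 26 → go right; 34 < 36 → go left; 34 > 27 → go right; 34 > 28 → go right. Place as right child of 28.

37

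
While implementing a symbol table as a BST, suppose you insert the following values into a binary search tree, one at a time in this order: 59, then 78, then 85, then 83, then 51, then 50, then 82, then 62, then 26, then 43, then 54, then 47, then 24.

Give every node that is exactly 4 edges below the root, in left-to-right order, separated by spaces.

24 43 82

Resulting structure (node: left, right):
  59: L=51, R=78
  78: L=62, R=85
  85: L=83, R=–
  83: L=82, R=–
  51: L=50, R=54
  50: L=26, R=–
  82: L=–, R=–
  62: L=–, R=–
  26: L=24, R=43
  43: L=–, R=47
  54: L=–, R=–
  47: L=–, R=–
  24: L=–, R=–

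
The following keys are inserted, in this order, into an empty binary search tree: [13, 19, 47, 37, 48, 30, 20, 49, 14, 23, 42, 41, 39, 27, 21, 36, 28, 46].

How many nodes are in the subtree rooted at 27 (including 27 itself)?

2

Insert 13: tree is empty, so 13 becomes the root.
Insert 19: 19 > 13 → go right. Place as right child of 13.
Insert 47: 47 > 13 → go right; 47 > 19 → go right. Place as right child of 19.
Insert 37: 37 > 13 → go right; 37 > 19 → go right; 37 < 47 → go left. Place as left child of 47.
Insert 48: 48 > 13 → go right; 48 > 19 → go right; 48 > 47 → go right. Place as right child of 47.
Insert 30: 30 > 13 → go right; 30 > 19 → go right; 30 < 47 → go left; 30 < 37 → go left. Place as left child of 37.
Insert 20: 20 > 13 → go right; 20 > 19 → go right; 20 < 47 → go left; 20 < 37 → go left; 20 < 30 → go left. Place as left child of 30.
Insert 49: 49 > 13 → go right; 49 > 19 → go right; 49 > 47 → go right; 49 > 48 → go right. Place as right child of 48.
Insert 14: 14 > 13 → go right; 14 < 19 → go left. Place as left child of 19.
Insert 23: 23 > 13 → go right; 23 > 19 → go right; 23 < 47 → go left; 23 < 37 → go left; 23 < 30 → go left; 23 > 20 → go right. Place as right child of 20.
Insert 42: 42 > 13 → go right; 42 > 19 → go right; 42 < 47 → go left; 42 > 37 → go right. Place as right child of 37.
Insert 41: 41 > 13 → go right; 41 > 19 → go right; 41 < 47 → go left; 41 > 37 → go right; 41 < 42 → go left. Place as left child of 42.
Insert 39: 39 > 13 → go right; 39 > 19 → go right; 39 < 47 → go left; 39 > 37 → go right; 39 < 42 → go left; 39 < 41 → go left. Place as left child of 41.
Insert 27: 27 > 13 → go right; 27 > 19 → go right; 27 < 47 → go left; 27 < 37 → go left; 27 < 30 → go left; 27 > 20 → go right; 27 > 23 → go right. Place as right child of 23.
Insert 21: 21 > 13 → go right; 21 > 19 → go right; 21 < 47 → go left; 21 < 37 → go left; 21 < 30 → go left; 21 > 20 → go right; 21 < 23 → go left. Place as left child of 23.
Insert 36: 36 > 13 → go right; 36 > 19 → go right; 36 < 47 → go left; 36 < 37 → go left; 36 > 30 → go right. Place as right child of 30.
Insert 28: 28 > 13 → go right; 28 > 19 → go right; 28 < 47 → go left; 28 < 37 → go left; 28 < 30 → go left; 28 > 20 → go right; 28 > 23 → go right; 28 > 27 → go right. Place as right child of 27.
Insert 46: 46 > 13 → go right; 46 > 19 → go right; 46 < 47 → go left; 46 > 37 → go right; 46 > 42 → go right. Place as right child of 42.

Subtree rooted at 27 contains: 27, 28 — 2 nodes.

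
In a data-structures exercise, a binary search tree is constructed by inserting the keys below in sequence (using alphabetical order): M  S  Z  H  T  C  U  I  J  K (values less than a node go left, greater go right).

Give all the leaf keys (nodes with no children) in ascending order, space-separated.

C K U

Insert M: tree is empty, so M becomes the root.
Insert S: S > M → go right. Place as right child of M.
Insert Z: Z > M → go right; Z > S → go right. Place as right child of S.
Insert H: H < M → go left. Place as left child of M.
Insert T: T > M → go right; T > S → go right; T < Z → go left. Place as left child of Z.
Insert C: C < M → go left; C < H → go left. Place as left child of H.
Insert U: U > M → go right; U > S → go right; U < Z → go left; U > T → go right. Place as right child of T.
Insert I: I < M → go left; I > H → go right. Place as right child of H.
Insert J: J < M → go left; J > H → go right; J > I → go right. Place as right child of I.
Insert K: K < M → go left; K > H → go right; K > I → go right; K > J → go right. Place as right child of J.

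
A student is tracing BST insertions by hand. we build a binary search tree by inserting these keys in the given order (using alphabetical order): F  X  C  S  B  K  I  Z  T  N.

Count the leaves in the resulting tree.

5

F: root
X: right child of F (depth 1)
C: left child of F (depth 1)
S: left child of X (depth 2)
B: left child of C (depth 2)
K: left child of S (depth 3)
I: left child of K (depth 4)
Z: right child of X (depth 2)
T: right child of S (depth 3)
N: right child of K (depth 4)

Leaves: B, I, N, T, Z — 5 in total.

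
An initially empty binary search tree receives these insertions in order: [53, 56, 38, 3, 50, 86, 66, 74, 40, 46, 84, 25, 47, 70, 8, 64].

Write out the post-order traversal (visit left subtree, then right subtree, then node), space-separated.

8 25 3 47 46 40 50 38 64 70 84 74 66 86 56 53

Resulting structure (node: left, right):
  53: L=38, R=56
  56: L=–, R=86
  38: L=3, R=50
  3: L=–, R=25
  50: L=40, R=–
  86: L=66, R=–
  66: L=64, R=74
  74: L=70, R=84
  40: L=–, R=46
  46: L=–, R=47
  84: L=–, R=–
  25: L=8, R=–
  47: L=–, R=–
  70: L=–, R=–
  8: L=–, R=–
  64: L=–, R=–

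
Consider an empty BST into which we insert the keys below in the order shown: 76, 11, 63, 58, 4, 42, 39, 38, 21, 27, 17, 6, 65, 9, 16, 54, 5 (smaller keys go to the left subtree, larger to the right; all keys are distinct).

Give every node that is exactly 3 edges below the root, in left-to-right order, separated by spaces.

76: root
11: left child of 76 (depth 1)
63: right child of 11 (depth 2)
58: left child of 63 (depth 3)
4: left child of 11 (depth 2)
42: left child of 58 (depth 4)
39: left child of 42 (depth 5)
38: left child of 39 (depth 6)
21: left child of 38 (depth 7)
27: right child of 21 (depth 8)
17: left child of 21 (depth 8)
6: right child of 4 (depth 3)
65: right child of 63 (depth 3)
9: right child of 6 (depth 4)
16: left child of 17 (depth 9)
54: right child of 42 (depth 5)
5: left child of 6 (depth 4)

6 58 65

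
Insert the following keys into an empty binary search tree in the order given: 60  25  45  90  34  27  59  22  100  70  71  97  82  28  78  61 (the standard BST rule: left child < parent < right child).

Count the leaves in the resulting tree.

6

Resulting structure (node: left, right):
  60: L=25, R=90
  25: L=22, R=45
  45: L=34, R=59
  90: L=70, R=100
  34: L=27, R=–
  27: L=–, R=28
  59: L=–, R=–
  22: L=–, R=–
  100: L=97, R=–
  70: L=61, R=71
  71: L=–, R=82
  97: L=–, R=–
  82: L=78, R=–
  28: L=–, R=–
  78: L=–, R=–
  61: L=–, R=–

Leaves: 22, 28, 59, 61, 78, 97 — 6 in total.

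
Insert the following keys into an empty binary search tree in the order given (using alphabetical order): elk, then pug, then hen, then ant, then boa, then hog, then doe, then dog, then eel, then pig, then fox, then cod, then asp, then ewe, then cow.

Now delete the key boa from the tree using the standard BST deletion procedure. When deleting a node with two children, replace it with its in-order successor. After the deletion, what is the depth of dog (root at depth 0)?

4

Insert elk: tree is empty, so elk becomes the root.
Insert pug: pug > elk → go right. Place as right child of elk.
Insert hen: hen > elk → go right; hen < pug → go left. Place as left child of pug.
Insert ant: ant < elk → go left. Place as left child of elk.
Insert boa: boa < elk → go left; boa > ant → go right. Place as right child of ant.
Insert hog: hog > elk → go right; hog < pug → go left; hog > hen → go right. Place as right child of hen.
Insert doe: doe < elk → go left; doe > ant → go right; doe > boa → go right. Place as right child of boa.
Insert dog: dog < elk → go left; dog > ant → go right; dog > boa → go right; dog > doe → go right. Place as right child of doe.
Insert eel: eel < elk → go left; eel > ant → go right; eel > boa → go right; eel > doe → go right; eel > dog → go right. Place as right child of dog.
Insert pig: pig > elk → go right; pig < pug → go left; pig > hen → go right; pig > hog → go right. Place as right child of hog.
Insert fox: fox > elk → go right; fox < pug → go left; fox < hen → go left. Place as left child of hen.
Insert cod: cod < elk → go left; cod > ant → go right; cod > boa → go right; cod < doe → go left. Place as left child of doe.
Insert asp: asp < elk → go left; asp > ant → go right; asp < boa → go left. Place as left child of boa.
Insert ewe: ewe > elk → go right; ewe < pug → go left; ewe < hen → go left; ewe < fox → go left. Place as left child of fox.
Insert cow: cow < elk → go left; cow > ant → go right; cow > boa → go right; cow < doe → go left; cow > cod → go right. Place as right child of cod.

Delete boa (two children — replace with in-order successor).
After deletion, path to dog: elk → ant → cod → doe → dog.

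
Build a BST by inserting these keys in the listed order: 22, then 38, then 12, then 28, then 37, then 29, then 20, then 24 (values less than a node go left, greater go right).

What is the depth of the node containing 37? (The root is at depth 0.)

3

Insert 22: tree is empty, so 22 becomes the root.
Insert 38: 38 > 22 → go right. Place as right child of 22.
Insert 12: 12 < 22 → go left. Place as left child of 22.
Insert 28: 28 > 22 → go right; 28 < 38 → go left. Place as left child of 38.
Insert 37: 37 > 22 → go right; 37 < 38 → go left; 37 > 28 → go right. Place as right child of 28.
Insert 29: 29 > 22 → go right; 29 < 38 → go left; 29 > 28 → go right; 29 < 37 → go left. Place as left child of 37.
Insert 20: 20 < 22 → go left; 20 > 12 → go right. Place as right child of 12.
Insert 24: 24 > 22 → go right; 24 < 38 → go left; 24 < 28 → go left. Place as left child of 28.

Path to 37: 22 → 38 → 28 → 37, which is 3 edges.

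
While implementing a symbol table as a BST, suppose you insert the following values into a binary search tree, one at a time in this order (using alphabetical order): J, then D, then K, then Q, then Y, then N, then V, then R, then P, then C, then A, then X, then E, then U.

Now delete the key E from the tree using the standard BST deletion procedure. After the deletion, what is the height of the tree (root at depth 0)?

J: root
D: left child of J (depth 1)
K: right child of J (depth 1)
Q: right child of K (depth 2)
Y: right child of Q (depth 3)
N: left child of Q (depth 3)
V: left child of Y (depth 4)
R: left child of V (depth 5)
P: right child of N (depth 4)
C: left child of D (depth 2)
A: left child of C (depth 3)
X: right child of V (depth 5)
E: right child of D (depth 2)
U: right child of R (depth 6)

Delete E (at most one child — splice it out).
After deletion, deepest node is U at depth 6.

6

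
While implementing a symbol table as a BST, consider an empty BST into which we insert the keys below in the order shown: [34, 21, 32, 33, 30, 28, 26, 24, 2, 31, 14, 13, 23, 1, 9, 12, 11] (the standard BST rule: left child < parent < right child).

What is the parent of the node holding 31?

Insert 34: tree is empty, so 34 becomes the root.
Insert 21: 21 < 34 → go left. Place as left child of 34.
Insert 32: 32 < 34 → go left; 32 > 21 → go right. Place as right child of 21.
Insert 33: 33 < 34 → go left; 33 > 21 → go right; 33 > 32 → go right. Place as right child of 32.
Insert 30: 30 < 34 → go left; 30 > 21 → go right; 30 < 32 → go left. Place as left child of 32.
Insert 28: 28 < 34 → go left; 28 > 21 → go right; 28 < 32 → go left; 28 < 30 → go left. Place as left child of 30.
Insert 26: 26 < 34 → go left; 26 > 21 → go right; 26 < 32 → go left; 26 < 30 → go left; 26 < 28 → go left. Place as left child of 28.
Insert 24: 24 < 34 → go left; 24 > 21 → go right; 24 < 32 → go left; 24 < 30 → go left; 24 < 28 → go left; 24 < 26 → go left. Place as left child of 26.
Insert 2: 2 < 34 → go left; 2 < 21 → go left. Place as left child of 21.
Insert 31: 31 < 34 → go left; 31 > 21 → go right; 31 < 32 → go left; 31 > 30 → go right. Place as right child of 30.
Insert 14: 14 < 34 → go left; 14 < 21 → go left; 14 > 2 → go right. Place as right child of 2.
Insert 13: 13 < 34 → go left; 13 < 21 → go left; 13 > 2 → go right; 13 < 14 → go left. Place as left child of 14.
Insert 23: 23 < 34 → go left; 23 > 21 → go right; 23 < 32 → go left; 23 < 30 → go left; 23 < 28 → go left; 23 < 26 → go left; 23 < 24 → go left. Place as left child of 24.
Insert 1: 1 < 34 → go left; 1 < 21 → go left; 1 < 2 → go left. Place as left child of 2.
Insert 9: 9 < 34 → go left; 9 < 21 → go left; 9 > 2 → go right; 9 < 14 → go left; 9 < 13 → go left. Place as left child of 13.
Insert 12: 12 < 34 → go left; 12 < 21 → go left; 12 > 2 → go right; 12 < 14 → go left; 12 < 13 → go left; 12 > 9 → go right. Place as right child of 9.
Insert 11: 11 < 34 → go left; 11 < 21 → go left; 11 > 2 → go right; 11 < 14 → go left; 11 < 13 → go left; 11 > 9 → go right; 11 < 12 → go left. Place as left child of 12.

30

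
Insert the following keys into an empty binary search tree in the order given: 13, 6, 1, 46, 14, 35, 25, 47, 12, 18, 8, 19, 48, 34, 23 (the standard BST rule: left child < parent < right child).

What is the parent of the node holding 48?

Insert 13: tree is empty, so 13 becomes the root.
Insert 6: 6 < 13 → go left. Place as left child of 13.
Insert 1: 1 < 13 → go left; 1 < 6 → go left. Place as left child of 6.
Insert 46: 46 > 13 → go right. Place as right child of 13.
Insert 14: 14 > 13 → go right; 14 < 46 → go left. Place as left child of 46.
Insert 35: 35 > 13 → go right; 35 < 46 → go left; 35 > 14 → go right. Place as right child of 14.
Insert 25: 25 > 13 → go right; 25 < 46 → go left; 25 > 14 → go right; 25 < 35 → go left. Place as left child of 35.
Insert 47: 47 > 13 → go right; 47 > 46 → go right. Place as right child of 46.
Insert 12: 12 < 13 → go left; 12 > 6 → go right. Place as right child of 6.
Insert 18: 18 > 13 → go right; 18 < 46 → go left; 18 > 14 → go right; 18 < 35 → go left; 18 < 25 → go left. Place as left child of 25.
Insert 8: 8 < 13 → go left; 8 > 6 → go right; 8 < 12 → go left. Place as left child of 12.
Insert 19: 19 > 13 → go right; 19 < 46 → go left; 19 > 14 → go right; 19 < 35 → go left; 19 < 25 → go left; 19 > 18 → go right. Place as right child of 18.
Insert 48: 48 > 13 → go right; 48 > 46 → go right; 48 > 47 → go right. Place as right child of 47.
Insert 34: 34 > 13 → go right; 34 < 46 → go left; 34 > 14 → go right; 34 < 35 → go left; 34 > 25 → go right. Place as right child of 25.
Insert 23: 23 > 13 → go right; 23 < 46 → go left; 23 > 14 → go right; 23 < 35 → go left; 23 < 25 → go left; 23 > 18 → go right; 23 > 19 → go right. Place as right child of 19.

47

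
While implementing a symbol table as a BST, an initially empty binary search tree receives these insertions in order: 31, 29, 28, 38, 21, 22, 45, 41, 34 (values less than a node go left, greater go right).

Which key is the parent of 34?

Resulting structure (node: left, right):
  31: L=29, R=38
  29: L=28, R=–
  28: L=21, R=–
  38: L=34, R=45
  21: L=–, R=22
  22: L=–, R=–
  45: L=41, R=–
  41: L=–, R=–
  34: L=–, R=–

38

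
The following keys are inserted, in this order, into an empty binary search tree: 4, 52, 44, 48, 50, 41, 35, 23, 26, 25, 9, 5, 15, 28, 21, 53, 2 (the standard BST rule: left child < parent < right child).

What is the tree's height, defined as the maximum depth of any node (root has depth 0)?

Insert 4: tree is empty, so 4 becomes the root.
Insert 52: 52 > 4 → go right. Place as right child of 4.
Insert 44: 44 > 4 → go right; 44 < 52 → go left. Place as left child of 52.
Insert 48: 48 > 4 → go right; 48 < 52 → go left; 48 > 44 → go right. Place as right child of 44.
Insert 50: 50 > 4 → go right; 50 < 52 → go left; 50 > 44 → go right; 50 > 48 → go right. Place as right child of 48.
Insert 41: 41 > 4 → go right; 41 < 52 → go left; 41 < 44 → go left. Place as left child of 44.
Insert 35: 35 > 4 → go right; 35 < 52 → go left; 35 < 44 → go left; 35 < 41 → go left. Place as left child of 41.
Insert 23: 23 > 4 → go right; 23 < 52 → go left; 23 < 44 → go left; 23 < 41 → go left; 23 < 35 → go left. Place as left child of 35.
Insert 26: 26 > 4 → go right; 26 < 52 → go left; 26 < 44 → go left; 26 < 41 → go left; 26 < 35 → go left; 26 > 23 → go right. Place as right child of 23.
Insert 25: 25 > 4 → go right; 25 < 52 → go left; 25 < 44 → go left; 25 < 41 → go left; 25 < 35 → go left; 25 > 23 → go right; 25 < 26 → go left. Place as left child of 26.
Insert 9: 9 > 4 → go right; 9 < 52 → go left; 9 < 44 → go left; 9 < 41 → go left; 9 < 35 → go left; 9 < 23 → go left. Place as left child of 23.
Insert 5: 5 > 4 → go right; 5 < 52 → go left; 5 < 44 → go left; 5 < 41 → go left; 5 < 35 → go left; 5 < 23 → go left; 5 < 9 → go left. Place as left child of 9.
Insert 15: 15 > 4 → go right; 15 < 52 → go left; 15 < 44 → go left; 15 < 41 → go left; 15 < 35 → go left; 15 < 23 → go left; 15 > 9 → go right. Place as right child of 9.
Insert 28: 28 > 4 → go right; 28 < 52 → go left; 28 < 44 → go left; 28 < 41 → go left; 28 < 35 → go left; 28 > 23 → go right; 28 > 26 → go right. Place as right child of 26.
Insert 21: 21 > 4 → go right; 21 < 52 → go left; 21 < 44 → go left; 21 < 41 → go left; 21 < 35 → go left; 21 < 23 → go left; 21 > 9 → go right; 21 > 15 → go right. Place as right child of 15.
Insert 53: 53 > 4 → go right; 53 > 52 → go right. Place as right child of 52.
Insert 2: 2 < 4 → go left. Place as left child of 4.

The deepest node is 21 at depth 8.

8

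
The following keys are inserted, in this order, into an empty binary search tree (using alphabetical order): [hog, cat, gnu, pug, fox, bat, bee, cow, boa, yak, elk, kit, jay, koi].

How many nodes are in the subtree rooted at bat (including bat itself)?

hog: root
cat: left child of hog (depth 1)
gnu: right child of cat (depth 2)
pug: right child of hog (depth 1)
fox: left child of gnu (depth 3)
bat: left child of cat (depth 2)
bee: right child of bat (depth 3)
cow: left child of fox (depth 4)
boa: right child of bee (depth 4)
yak: right child of pug (depth 2)
elk: right child of cow (depth 5)
kit: left child of pug (depth 2)
jay: left child of kit (depth 3)
koi: right child of kit (depth 3)

Subtree rooted at bat contains: bat, bee, boa — 3 nodes.

3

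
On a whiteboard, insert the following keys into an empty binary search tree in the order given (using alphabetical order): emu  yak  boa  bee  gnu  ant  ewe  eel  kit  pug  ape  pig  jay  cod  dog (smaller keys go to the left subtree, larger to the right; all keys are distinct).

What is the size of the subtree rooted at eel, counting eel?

3

Insert emu: tree is empty, so emu becomes the root.
Insert yak: yak > emu → go right. Place as right child of emu.
Insert boa: boa < emu → go left. Place as left child of emu.
Insert bee: bee < emu → go left; bee < boa → go left. Place as left child of boa.
Insert gnu: gnu > emu → go right; gnu < yak → go left. Place as left child of yak.
Insert ant: ant < emu → go left; ant < boa → go left; ant < bee → go left. Place as left child of bee.
Insert ewe: ewe > emu → go right; ewe < yak → go left; ewe < gnu → go left. Place as left child of gnu.
Insert eel: eel < emu → go left; eel > boa → go right. Place as right child of boa.
Insert kit: kit > emu → go right; kit < yak → go left; kit > gnu → go right. Place as right child of gnu.
Insert pug: pug > emu → go right; pug < yak → go left; pug > gnu → go right; pug > kit → go right. Place as right child of kit.
Insert ape: ape < emu → go left; ape < boa → go left; ape < bee → go left; ape > ant → go right. Place as right child of ant.
Insert pig: pig > emu → go right; pig < yak → go left; pig > gnu → go right; pig > kit → go right; pig < pug → go left. Place as left child of pug.
Insert jay: jay > emu → go right; jay < yak → go left; jay > gnu → go right; jay < kit → go left. Place as left child of kit.
Insert cod: cod < emu → go left; cod > boa → go right; cod < eel → go left. Place as left child of eel.
Insert dog: dog < emu → go left; dog > boa → go right; dog < eel → go left; dog > cod → go right. Place as right child of cod.

Subtree rooted at eel contains: eel, cod, dog — 3 nodes.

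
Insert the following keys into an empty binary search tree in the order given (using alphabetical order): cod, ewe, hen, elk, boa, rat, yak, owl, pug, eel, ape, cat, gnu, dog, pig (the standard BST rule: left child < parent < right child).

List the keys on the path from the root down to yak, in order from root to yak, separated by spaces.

cod: root
ewe: right child of cod (depth 1)
hen: right child of ewe (depth 2)
elk: left child of ewe (depth 2)
boa: left child of cod (depth 1)
rat: right child of hen (depth 3)
yak: right child of rat (depth 4)
owl: left child of rat (depth 4)
pug: right child of owl (depth 5)
eel: left child of elk (depth 3)
ape: left child of boa (depth 2)
cat: right child of boa (depth 2)
gnu: left child of hen (depth 3)
dog: left child of eel (depth 4)
pig: left child of pug (depth 6)

cod ewe hen rat yak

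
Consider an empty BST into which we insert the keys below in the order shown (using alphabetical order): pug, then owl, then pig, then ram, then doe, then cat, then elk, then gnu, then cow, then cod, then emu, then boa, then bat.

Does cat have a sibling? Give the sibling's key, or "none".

elk

Resulting structure (node: left, right):
  pug: L=owl, R=ram
  owl: L=doe, R=pig
  pig: L=–, R=–
  ram: L=–, R=–
  doe: L=cat, R=elk
  cat: L=boa, R=cow
  elk: L=–, R=gnu
  gnu: L=emu, R=–
  cow: L=cod, R=–
  cod: L=–, R=–
  emu: L=–, R=–
  boa: L=bat, R=–
  bat: L=–, R=–

cat's parent is doe; the other child of doe is elk.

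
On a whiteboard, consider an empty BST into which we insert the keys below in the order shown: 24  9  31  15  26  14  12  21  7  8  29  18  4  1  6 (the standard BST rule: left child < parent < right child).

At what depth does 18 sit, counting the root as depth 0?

4

Insert 24: tree is empty, so 24 becomes the root.
Insert 9: 9 < 24 → go left. Place as left child of 24.
Insert 31: 31 > 24 → go right. Place as right child of 24.
Insert 15: 15 < 24 → go left; 15 > 9 → go right. Place as right child of 9.
Insert 26: 26 > 24 → go right; 26 < 31 → go left. Place as left child of 31.
Insert 14: 14 < 24 → go left; 14 > 9 → go right; 14 < 15 → go left. Place as left child of 15.
Insert 12: 12 < 24 → go left; 12 > 9 → go right; 12 < 15 → go left; 12 < 14 → go left. Place as left child of 14.
Insert 21: 21 < 24 → go left; 21 > 9 → go right; 21 > 15 → go right. Place as right child of 15.
Insert 7: 7 < 24 → go left; 7 < 9 → go left. Place as left child of 9.
Insert 8: 8 < 24 → go left; 8 < 9 → go left; 8 > 7 → go right. Place as right child of 7.
Insert 29: 29 > 24 → go right; 29 < 31 → go left; 29 > 26 → go right. Place as right child of 26.
Insert 18: 18 < 24 → go left; 18 > 9 → go right; 18 > 15 → go right; 18 < 21 → go left. Place as left child of 21.
Insert 4: 4 < 24 → go left; 4 < 9 → go left; 4 < 7 → go left. Place as left child of 7.
Insert 1: 1 < 24 → go left; 1 < 9 → go left; 1 < 7 → go left; 1 < 4 → go left. Place as left child of 4.
Insert 6: 6 < 24 → go left; 6 < 9 → go left; 6 < 7 → go left; 6 > 4 → go right. Place as right child of 4.

Path to 18: 24 → 9 → 15 → 21 → 18, which is 4 edges.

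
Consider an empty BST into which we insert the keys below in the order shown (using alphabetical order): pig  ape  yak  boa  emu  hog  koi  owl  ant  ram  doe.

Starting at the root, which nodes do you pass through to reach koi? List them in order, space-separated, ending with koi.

pig ape boa emu hog koi

Insert pig: tree is empty, so pig becomes the root.
Insert ape: ape < pig → go left. Place as left child of pig.
Insert yak: yak > pig → go right. Place as right child of pig.
Insert boa: boa < pig → go left; boa > ape → go right. Place as right child of ape.
Insert emu: emu < pig → go left; emu > ape → go right; emu > boa → go right. Place as right child of boa.
Insert hog: hog < pig → go left; hog > ape → go right; hog > boa → go right; hog > emu → go right. Place as right child of emu.
Insert koi: koi < pig → go left; koi > ape → go right; koi > boa → go right; koi > emu → go right; koi > hog → go right. Place as right child of hog.
Insert owl: owl < pig → go left; owl > ape → go right; owl > boa → go right; owl > emu → go right; owl > hog → go right; owl > koi → go right. Place as right child of koi.
Insert ant: ant < pig → go left; ant < ape → go left. Place as left child of ape.
Insert ram: ram > pig → go right; ram < yak → go left. Place as left child of yak.
Insert doe: doe < pig → go left; doe > ape → go right; doe > boa → go right; doe < emu → go left. Place as left child of emu.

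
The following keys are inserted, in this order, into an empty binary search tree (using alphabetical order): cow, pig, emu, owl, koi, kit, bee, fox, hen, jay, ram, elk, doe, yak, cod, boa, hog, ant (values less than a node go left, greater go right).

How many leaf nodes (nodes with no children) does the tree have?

5

cow: root
pig: right child of cow (depth 1)
emu: left child of pig (depth 2)
owl: right child of emu (depth 3)
koi: left child of owl (depth 4)
kit: left child of koi (depth 5)
bee: left child of cow (depth 1)
fox: left child of kit (depth 6)
hen: right child of fox (depth 7)
jay: right child of hen (depth 8)
ram: right child of pig (depth 2)
elk: left child of emu (depth 3)
doe: left child of elk (depth 4)
yak: right child of ram (depth 3)
cod: right child of bee (depth 2)
boa: left child of cod (depth 3)
hog: left child of jay (depth 9)
ant: left child of bee (depth 2)

Leaves: ant, boa, doe, hog, yak — 5 in total.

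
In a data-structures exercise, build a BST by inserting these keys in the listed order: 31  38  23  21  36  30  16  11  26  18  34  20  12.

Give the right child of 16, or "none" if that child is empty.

18

Insert 31: tree is empty, so 31 becomes the root.
Insert 38: 38 > 31 → go right. Place as right child of 31.
Insert 23: 23 < 31 → go left. Place as left child of 31.
Insert 21: 21 < 31 → go left; 21 < 23 → go left. Place as left child of 23.
Insert 36: 36 > 31 → go right; 36 < 38 → go left. Place as left child of 38.
Insert 30: 30 < 31 → go left; 30 > 23 → go right. Place as right child of 23.
Insert 16: 16 < 31 → go left; 16 < 23 → go left; 16 < 21 → go left. Place as left child of 21.
Insert 11: 11 < 31 → go left; 11 < 23 → go left; 11 < 21 → go left; 11 < 16 → go left. Place as left child of 16.
Insert 26: 26 < 31 → go left; 26 > 23 → go right; 26 < 30 → go left. Place as left child of 30.
Insert 18: 18 < 31 → go left; 18 < 23 → go left; 18 < 21 → go left; 18 > 16 → go right. Place as right child of 16.
Insert 34: 34 > 31 → go right; 34 < 38 → go left; 34 < 36 → go left. Place as left child of 36.
Insert 20: 20 < 31 → go left; 20 < 23 → go left; 20 < 21 → go left; 20 > 16 → go right; 20 > 18 → go right. Place as right child of 18.
Insert 12: 12 < 31 → go left; 12 < 23 → go left; 12 < 21 → go left; 12 < 16 → go left; 12 > 11 → go right. Place as right child of 11.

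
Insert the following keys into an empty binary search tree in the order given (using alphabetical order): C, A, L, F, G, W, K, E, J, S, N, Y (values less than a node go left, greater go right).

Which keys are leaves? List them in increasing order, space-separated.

A E J N Y

Resulting structure (node: left, right):
  C: L=A, R=L
  A: L=–, R=–
  L: L=F, R=W
  F: L=E, R=G
  G: L=–, R=K
  W: L=S, R=Y
  K: L=J, R=–
  E: L=–, R=–
  J: L=–, R=–
  S: L=N, R=–
  N: L=–, R=–
  Y: L=–, R=–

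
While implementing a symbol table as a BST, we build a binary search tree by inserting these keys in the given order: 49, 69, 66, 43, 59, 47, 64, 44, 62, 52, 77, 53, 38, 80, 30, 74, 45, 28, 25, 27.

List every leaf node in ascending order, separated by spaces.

27 45 53 62 74 80

Insert 49: tree is empty, so 49 becomes the root.
Insert 69: 69 > 49 → go right. Place as right child of 49.
Insert 66: 66 > 49 → go right; 66 < 69 → go left. Place as left child of 69.
Insert 43: 43 < 49 → go left. Place as left child of 49.
Insert 59: 59 > 49 → go right; 59 < 69 → go left; 59 < 66 → go left. Place as left child of 66.
Insert 47: 47 < 49 → go left; 47 > 43 → go right. Place as right child of 43.
Insert 64: 64 > 49 → go right; 64 < 69 → go left; 64 < 66 → go left; 64 > 59 → go right. Place as right child of 59.
Insert 44: 44 < 49 → go left; 44 > 43 → go right; 44 < 47 → go left. Place as left child of 47.
Insert 62: 62 > 49 → go right; 62 < 69 → go left; 62 < 66 → go left; 62 > 59 → go right; 62 < 64 → go left. Place as left child of 64.
Insert 52: 52 > 49 → go right; 52 < 69 → go left; 52 < 66 → go left; 52 < 59 → go left. Place as left child of 59.
Insert 77: 77 > 49 → go right; 77 > 69 → go right. Place as right child of 69.
Insert 53: 53 > 49 → go right; 53 < 69 → go left; 53 < 66 → go left; 53 < 59 → go left; 53 > 52 → go right. Place as right child of 52.
Insert 38: 38 < 49 → go left; 38 < 43 → go left. Place as left child of 43.
Insert 80: 80 > 49 → go right; 80 > 69 → go right; 80 > 77 → go right. Place as right child of 77.
Insert 30: 30 < 49 → go left; 30 < 43 → go left; 30 < 38 → go left. Place as left child of 38.
Insert 74: 74 > 49 → go right; 74 > 69 → go right; 74 < 77 → go left. Place as left child of 77.
Insert 45: 45 < 49 → go left; 45 > 43 → go right; 45 < 47 → go left; 45 > 44 → go right. Place as right child of 44.
Insert 28: 28 < 49 → go left; 28 < 43 → go left; 28 < 38 → go left; 28 < 30 → go left. Place as left child of 30.
Insert 25: 25 < 49 → go left; 25 < 43 → go left; 25 < 38 → go left; 25 < 30 → go left; 25 < 28 → go left. Place as left child of 28.
Insert 27: 27 < 49 → go left; 27 < 43 → go left; 27 < 38 → go left; 27 < 30 → go left; 27 < 28 → go left; 27 > 25 → go right. Place as right child of 25.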